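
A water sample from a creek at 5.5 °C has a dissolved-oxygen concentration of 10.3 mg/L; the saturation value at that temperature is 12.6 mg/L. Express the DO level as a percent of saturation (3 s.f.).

81.7 % saturation

% saturation = C/C_s × 100 = 10.3/12.6 × 100 = 81.7 %.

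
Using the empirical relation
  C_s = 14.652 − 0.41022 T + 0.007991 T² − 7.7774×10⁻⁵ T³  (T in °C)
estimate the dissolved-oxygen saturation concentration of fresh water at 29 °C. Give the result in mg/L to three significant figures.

C_s ≈ 7.58 mg/L

C_s = 14.652 − 0.41022×29 + 0.007991×29² − 7.7774×10⁻⁵×29³ = 7.579 mg/L.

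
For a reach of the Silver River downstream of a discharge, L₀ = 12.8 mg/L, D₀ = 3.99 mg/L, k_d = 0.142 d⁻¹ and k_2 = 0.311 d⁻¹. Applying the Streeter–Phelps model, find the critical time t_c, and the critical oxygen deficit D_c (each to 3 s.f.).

t_c = [1/(k_2−k_d)] ln[(k_2/k_d)(1 − D₀(k_2−k_d)/(k_d L₀))]
= [1/(0.311−0.142)] ln[(0.311/0.142)(1 − 3.99×0.1690/(0.142×12.8))]
= (1/0.1690) ln[2.190 × 0.6290] = 5.917 × ln(1.378) = 5.917 × 0.3204 = 1.896 d.
D_c = (k_d/k_2) L₀ e^(−k_d t_c) = (0.142/0.311) × 12.8 × e^(−0.142×1.896) = 0.4566 × 12.8 × 0.7640 = 4.465 mg/L.

t_c ≈ 1.90 d; D_c ≈ 4.47 mg/L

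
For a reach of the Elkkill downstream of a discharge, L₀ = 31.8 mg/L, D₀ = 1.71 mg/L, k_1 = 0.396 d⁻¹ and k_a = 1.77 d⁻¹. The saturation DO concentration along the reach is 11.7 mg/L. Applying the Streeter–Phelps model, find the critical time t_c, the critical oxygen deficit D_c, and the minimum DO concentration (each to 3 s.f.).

t_c = [1/(k_a−k_1)] ln[(k_a/k_1)(1 − D₀(k_a−k_1)/(k_1 L₀))]
= [1/(1.77−0.396)] ln[(1.77/0.396)(1 − 1.71×1.374/(0.396×31.8))]
= (1/1.374) ln[4.470 × 0.8134] = 0.7278 × ln(3.636) = 0.7278 × 1.291 = 0.9395 d.
L(t_c) = L₀ e^(−k_1 t_c) = 31.8 × 0.6893 = 21.92 mg/L, and at the critical point k_a D_c = k_1 L, so D_c = (0.396/1.77) × 21.92 = 4.904 mg/L.
Minimum DO = C_s − D_c = 11.7 − 4.904 = 6.796 mg/L.

t_c ≈ 0.939 d; D_c ≈ 4.90 mg/L; min DO ≈ 6.80 mg/L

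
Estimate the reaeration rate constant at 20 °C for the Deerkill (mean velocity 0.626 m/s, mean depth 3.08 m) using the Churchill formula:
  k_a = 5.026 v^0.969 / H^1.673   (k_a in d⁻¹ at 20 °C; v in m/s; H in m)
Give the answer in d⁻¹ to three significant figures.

k_a = 5.026 × 0.626^0.969 / 3.08^1.673 = 5.026 × 0.6352 / 6.567 = 0.4861 d⁻¹.

k_a ≈ 0.486 d⁻¹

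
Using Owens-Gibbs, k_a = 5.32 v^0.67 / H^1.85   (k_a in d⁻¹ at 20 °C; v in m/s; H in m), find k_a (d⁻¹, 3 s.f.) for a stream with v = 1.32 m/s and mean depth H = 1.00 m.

k_a = 5.32 × 1.32^0.67 / 1.00^1.85 = 5.32 × 1.204 / 1.000 = 6.408 d⁻¹.

k_a ≈ 6.41 d⁻¹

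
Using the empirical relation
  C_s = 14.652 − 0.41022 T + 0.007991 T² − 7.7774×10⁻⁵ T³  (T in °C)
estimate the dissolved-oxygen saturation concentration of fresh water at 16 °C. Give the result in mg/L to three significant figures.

C_s ≈ 9.82 mg/L

C_s = 14.652 − 0.41022×16 + 0.007991×16² − 7.7774×10⁻⁵×16³ = 9.816 mg/L.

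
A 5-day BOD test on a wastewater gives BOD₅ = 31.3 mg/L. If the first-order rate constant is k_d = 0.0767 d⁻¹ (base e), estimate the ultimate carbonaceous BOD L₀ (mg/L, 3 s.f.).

L₀ ≈ 98.3 mg/L

BOD₅ = L₀(1 − e^(−5k_d)) ⇒ L₀ = BOD₅ / (1 − e^(−5×0.0767))
= 31.3 / (1 − 0.6815) = 31.3 / 0.3185 = 98.26 mg/L.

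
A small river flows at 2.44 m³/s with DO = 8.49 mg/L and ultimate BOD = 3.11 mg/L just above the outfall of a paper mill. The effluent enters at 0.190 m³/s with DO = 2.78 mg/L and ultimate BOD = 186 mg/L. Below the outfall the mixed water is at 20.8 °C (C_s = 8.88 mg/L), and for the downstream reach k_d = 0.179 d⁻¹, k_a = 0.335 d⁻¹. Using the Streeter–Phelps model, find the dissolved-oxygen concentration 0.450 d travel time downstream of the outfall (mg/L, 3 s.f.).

Mixed DO = (2.44×8.49 + 0.190×2.78)/(2.44+0.190) = 21.24/2.630 = 8.077 mg/L.
Mixed L₀ = (2.44×3.11 + 0.190×186)/(2.630) = 42.93/2.630 = 16.32 mg/L.
Initial deficit D₀ = C_s − DO₀ = 8.88 − 8.077 = 0.8025 mg/L.
D(0.450) = [0.179×16.32/(0.335−0.179)](e^(−0.179×0.450) − e^(−0.335×0.450)) + 0.8025 e^(−0.335×0.450)
= 18.73 × (0.9226 − 0.8601) + 0.8025 × 0.8601 = 1.862 mg/L.
DO = 8.88 − 1.862 = 7.018 mg/L.

DO ≈ 7.02 mg/L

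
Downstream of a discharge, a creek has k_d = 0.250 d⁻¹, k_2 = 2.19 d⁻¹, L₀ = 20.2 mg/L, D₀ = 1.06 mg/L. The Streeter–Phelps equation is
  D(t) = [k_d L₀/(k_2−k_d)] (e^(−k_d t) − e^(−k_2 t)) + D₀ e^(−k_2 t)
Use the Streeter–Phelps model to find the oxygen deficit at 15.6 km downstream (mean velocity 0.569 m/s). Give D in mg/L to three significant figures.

D ≈ 1.63 mg/L

Travel time t = x/v = 15.6 km / (0.569 m/s) = 15600 m / 0.569 m/s = 27420 s = 0.3173 d.
k_d L₀/(k_2−k_d) = 0.250×20.2/(2.19−0.250) = 5.050/1.940 = 2.603 mg/L.
e^(−k_d t) = e^(−0.250×0.3173) = 0.9237; e^(−k_2 t) = e^(−2.19×0.3173) = 0.4991.
D = 2.603 × (0.9237 − 0.4991) + 1.06 × 0.4991 = 1.105 + 0.5291 = 1.634 mg/L.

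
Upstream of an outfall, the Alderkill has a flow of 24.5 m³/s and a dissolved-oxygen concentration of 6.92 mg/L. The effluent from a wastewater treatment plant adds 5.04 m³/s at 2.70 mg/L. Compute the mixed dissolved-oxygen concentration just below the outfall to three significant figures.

6.20 mg/L

Flow-weighted mixing: C = (Q_r C_r + Q_w C_w)/(Q_r + Q_w)
= (24.5×6.92 + 5.04×2.70)/(24.5 + 5.04) = 183.1/29.54 = 6.200 mg/L.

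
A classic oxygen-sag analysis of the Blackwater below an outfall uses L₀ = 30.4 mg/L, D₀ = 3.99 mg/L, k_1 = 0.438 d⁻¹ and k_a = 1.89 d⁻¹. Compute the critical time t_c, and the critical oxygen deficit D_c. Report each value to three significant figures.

t_c ≈ 0.614 d; D_c ≈ 5.38 mg/L

t_c = [1/(k_a−k_1)] ln[(k_a/k_1)(1 − D₀(k_a−k_1)/(k_1 L₀))]
= [1/(1.89−0.438)] ln[(1.89/0.438)(1 − 3.99×1.452/(0.438×30.4))]
= (1/1.452) ln[4.315 × 0.5649] = 0.6887 × ln(2.438) = 0.6887 × 0.8910 = 0.6136 d.
D_c = (k_1/k_a) L₀ e^(−k_1 t_c) = (0.438/1.89) × 30.4 × e^(−0.438×0.6136) = 0.2317 × 30.4 × 0.7643 = 5.385 mg/L.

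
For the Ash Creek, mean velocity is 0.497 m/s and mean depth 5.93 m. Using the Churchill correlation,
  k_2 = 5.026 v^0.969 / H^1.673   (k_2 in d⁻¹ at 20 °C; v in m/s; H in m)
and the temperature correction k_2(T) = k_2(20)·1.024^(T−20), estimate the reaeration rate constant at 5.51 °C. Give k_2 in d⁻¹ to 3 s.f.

k_2 ≈ 0.0921 d⁻¹

k_2(20) = 5.026 × 0.497^0.969 / 5.93^1.673 = 5.026 × 0.5079 / 19.65 = 0.1299 d⁻¹.
k_2(5.51) = 0.1299 × 1.024^(5.51−20) = 0.1299 × 0.7092 = 0.09214 d⁻¹.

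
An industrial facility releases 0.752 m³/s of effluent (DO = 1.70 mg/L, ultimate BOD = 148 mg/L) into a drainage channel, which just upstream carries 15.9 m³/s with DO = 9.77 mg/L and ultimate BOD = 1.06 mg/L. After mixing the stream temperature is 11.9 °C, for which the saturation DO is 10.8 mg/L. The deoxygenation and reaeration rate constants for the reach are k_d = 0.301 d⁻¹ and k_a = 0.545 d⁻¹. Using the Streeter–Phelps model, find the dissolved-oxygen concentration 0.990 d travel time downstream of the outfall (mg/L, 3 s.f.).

Mixed DO = (15.9×9.77 + 0.752×1.70)/(15.9+0.752) = 156.6/16.65 = 9.406 mg/L.
Mixed L₀ = (15.9×1.06 + 0.752×148)/(16.65) = 128.2/16.65 = 7.696 mg/L.
Initial deficit D₀ = C_s − DO₀ = 10.8 − 9.406 = 1.394 mg/L.
D(0.990) = [0.301×7.696/(0.545−0.301)](e^(−0.301×0.990) − e^(−0.545×0.990)) + 1.394 e^(−0.545×0.990)
= 9.494 × (0.7423 − 0.5830) + 1.394 × 0.5830 = 2.325 mg/L.
DO = 10.8 − 2.325 = 8.475 mg/L.

DO ≈ 8.47 mg/L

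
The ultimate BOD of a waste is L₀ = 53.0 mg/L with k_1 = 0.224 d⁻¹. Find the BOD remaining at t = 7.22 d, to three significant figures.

L ≈ 10.5 mg/L

L_t = L₀ e^(−k_1 t) = 53.0 × e^(−0.224×7.22) = 53.0 × 0.1984 = 10.52 mg/L.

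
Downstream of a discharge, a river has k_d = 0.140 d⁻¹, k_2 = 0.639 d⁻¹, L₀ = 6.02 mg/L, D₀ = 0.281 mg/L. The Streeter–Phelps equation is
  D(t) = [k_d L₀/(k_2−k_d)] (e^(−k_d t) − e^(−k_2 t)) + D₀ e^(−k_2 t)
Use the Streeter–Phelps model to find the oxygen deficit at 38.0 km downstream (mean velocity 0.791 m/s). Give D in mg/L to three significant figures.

Travel time t = x/v = 38.0 km / (0.791 m/s) = 38000 m / 0.791 m/s = 48040 s = 0.5560 d.
k_d L₀/(k_2−k_d) = 0.140×6.02/(0.639−0.140) = 0.8428/0.4990 = 1.689 mg/L.
e^(−k_d t) = e^(−0.140×0.5560) = 0.9251; e^(−k_2 t) = e^(−0.639×0.5560) = 0.7010.
D = 1.689 × (0.9251 − 0.7010) + 0.281 × 0.7010 = 0.3786 + 0.1970 = 0.5755 mg/L.

D ≈ 0.576 mg/L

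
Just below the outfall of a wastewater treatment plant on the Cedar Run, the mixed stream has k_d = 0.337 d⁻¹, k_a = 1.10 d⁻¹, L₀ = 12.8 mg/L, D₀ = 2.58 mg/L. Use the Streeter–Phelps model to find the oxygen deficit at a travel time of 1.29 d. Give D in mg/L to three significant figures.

D ≈ 2.92 mg/L

k_d L₀/(k_a−k_d) = 0.337×12.8/(1.10−0.337) = 4.314/0.7630 = 5.653 mg/L.
e^(−k_d t) = e^(−0.337×1.290) = 0.6474; e^(−k_a t) = e^(−1.10×1.290) = 0.2420.
D = 5.653 × (0.6474 − 0.2420) + 2.58 × 0.2420 = 2.292 + 0.6242 = 2.917 mg/L.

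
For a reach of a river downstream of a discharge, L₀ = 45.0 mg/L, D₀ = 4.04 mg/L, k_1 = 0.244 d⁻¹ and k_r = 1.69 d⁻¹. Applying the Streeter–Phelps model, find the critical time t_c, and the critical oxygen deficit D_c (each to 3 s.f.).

t_c ≈ 0.813 d; D_c ≈ 5.33 mg/L

At the critical point dD/dt = 0, so k_1 L₀ e^(−k_1 t) = k_r D. Substituting D(t) from the Streeter–Phelps equation and solving for t gives
t_c = ln[(k_r/k_1)(1 − D₀(k_r−k_1)/(k_1 L₀))] / (k_r−k_1).
Here k_r−k_1 = 1.446 d⁻¹ and 1 − D₀(k_r−k_1)/(k_1 L₀) = 1 − 4.04×1.446/(0.244×45.0) = 0.4680, so
t_c = ln(6.926 × 0.4680) / 1.446 = 1.176 / 1.446 = 0.8132 d.
L(t_c) = L₀ e^(−k_1 t_c) = 45.0 × 0.8200 = 36.90 mg/L, and at the critical point k_r D_c = k_1 L, so D_c = (0.244/1.69) × 36.90 = 5.328 mg/L.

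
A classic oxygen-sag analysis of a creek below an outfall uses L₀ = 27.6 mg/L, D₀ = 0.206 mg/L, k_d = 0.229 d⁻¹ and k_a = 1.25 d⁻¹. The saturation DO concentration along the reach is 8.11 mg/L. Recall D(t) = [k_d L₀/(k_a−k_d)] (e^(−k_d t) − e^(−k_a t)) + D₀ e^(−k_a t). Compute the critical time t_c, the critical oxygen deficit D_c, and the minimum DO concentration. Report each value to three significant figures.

t_c ≈ 1.63 d; D_c ≈ 3.48 mg/L; min DO ≈ 4.63 mg/L

t_c = [1/(k_a−k_d)] ln[(k_a/k_d)(1 − D₀(k_a−k_d)/(k_d L₀))]
= [1/(1.25−0.229)] ln[(1.25/0.229)(1 − 0.206×1.021/(0.229×27.6))]
= (1/1.021) ln[5.459 × 0.9667] = 0.9794 × ln(5.277) = 0.9794 × 1.663 = 1.629 d.
L(t_c) = L₀ e^(−k_d t_c) = 27.6 × 0.6886 = 19.01 mg/L, and at the critical point k_a D_c = k_d L, so D_c = (0.229/1.25) × 19.01 = 3.482 mg/L.
Minimum DO = C_s − D_c = 8.11 − 3.482 = 4.628 mg/L.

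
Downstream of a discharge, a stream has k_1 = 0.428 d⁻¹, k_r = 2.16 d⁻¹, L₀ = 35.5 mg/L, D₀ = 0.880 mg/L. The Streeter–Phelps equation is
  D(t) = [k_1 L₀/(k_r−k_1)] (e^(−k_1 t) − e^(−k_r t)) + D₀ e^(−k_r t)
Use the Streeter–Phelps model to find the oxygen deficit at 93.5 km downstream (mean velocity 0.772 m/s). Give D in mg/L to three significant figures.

D ≈ 4.43 mg/L

Travel time t = x/v = 93.5 km / (0.772 m/s) = 93500 m / 0.772 m/s = 121100 s = 1.402 d.
k_1 L₀/(k_r−k_1) = 0.428×35.5/(2.16−0.428) = 15.19/1.732 = 8.773 mg/L.
e^(−k_1 t) = e^(−0.428×1.402) = 0.5488; e^(−k_r t) = e^(−2.16×1.402) = 0.04842.
D = 8.773 × (0.5488 − 0.04842) + 0.880 × 0.04842 = 4.390 + 0.04261 = 4.432 mg/L.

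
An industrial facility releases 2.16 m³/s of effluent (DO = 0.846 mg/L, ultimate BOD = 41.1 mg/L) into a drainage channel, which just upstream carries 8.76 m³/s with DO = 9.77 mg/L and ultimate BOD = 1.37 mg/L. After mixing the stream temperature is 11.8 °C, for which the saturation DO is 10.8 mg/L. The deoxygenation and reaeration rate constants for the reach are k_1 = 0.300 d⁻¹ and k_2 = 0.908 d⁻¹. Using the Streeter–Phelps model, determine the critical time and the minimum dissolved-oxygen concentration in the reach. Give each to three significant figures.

t_c ≈ 0.257 d; minimum DO ≈ 7.98 mg/L

Mixed DO = (8.76×9.77 + 2.16×0.846)/(8.76+2.16) = 87.41/10.92 = 8.005 mg/L.
Mixed L₀ = (8.76×1.37 + 2.16×41.1)/(10.92) = 100.8/10.92 = 9.229 mg/L.
Initial deficit D₀ = C_s − DO₀ = 10.8 − 8.005 = 2.795 mg/L.
t_c = (1/0.6080) ln[(0.908/0.300)(1 − 2.795×0.6080/(0.300×9.229))] = 1.645 × ln(1.169) = 0.2565 d.
D_c = (0.300/0.908) × 9.229 × e^(−0.300×0.2565) = 0.3304 × 9.229 × 0.9259 = 2.823 mg/L.
Minimum DO = 10.8 − 2.823 = 7.977 mg/L.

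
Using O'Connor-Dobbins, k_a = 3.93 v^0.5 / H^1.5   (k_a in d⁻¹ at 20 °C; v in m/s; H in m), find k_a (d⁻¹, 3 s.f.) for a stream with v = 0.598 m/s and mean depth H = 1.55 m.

k_a ≈ 1.57 d⁻¹

k_a = 3.93 × 0.598^0.5 / 1.55^1.5 = 3.93 × 0.7733 / 1.930 = 1.575 d⁻¹.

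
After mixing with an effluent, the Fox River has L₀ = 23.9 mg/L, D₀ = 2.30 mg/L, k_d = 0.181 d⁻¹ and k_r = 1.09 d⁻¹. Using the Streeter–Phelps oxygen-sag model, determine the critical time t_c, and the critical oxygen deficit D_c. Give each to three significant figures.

With k_r/k_d = 6.022 and 1 − D₀(k_r−k_d)/(k_d L₀) = 0.5167,
t_c = ln(6.022 × 0.5167) / (1.09 − 0.181) = ln(3.112) / 0.9090 = 1.135/0.9090 = 1.249 d.
D_c = (k_d/k_r) L₀ e^(−k_d t_c) = (0.181/1.09) × 23.9 × e^(−0.181×1.249) = 0.1661 × 23.9 × 0.7977 = 3.166 mg/L.

t_c ≈ 1.25 d; D_c ≈ 3.17 mg/L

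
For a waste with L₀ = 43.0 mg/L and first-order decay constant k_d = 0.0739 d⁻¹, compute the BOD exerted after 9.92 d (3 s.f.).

y_t = L₀(1 − e^(−k_d t)) = 43.0 × (1 − e^(−0.0739×9.92))
= 43.0 × (1 − 0.4804) = 43.0 × 0.5196 = 22.34 mg/L.

y ≈ 22.3 mg/L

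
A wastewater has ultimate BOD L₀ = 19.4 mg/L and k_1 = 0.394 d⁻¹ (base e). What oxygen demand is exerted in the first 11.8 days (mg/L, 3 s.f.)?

y_t = L₀(1 − e^(−k_1 t)) = 19.4 × (1 − e^(−0.394×11.8))
= 19.4 × (1 − 0.009569) = 19.4 × 0.9904 = 19.21 mg/L.

y ≈ 19.2 mg/L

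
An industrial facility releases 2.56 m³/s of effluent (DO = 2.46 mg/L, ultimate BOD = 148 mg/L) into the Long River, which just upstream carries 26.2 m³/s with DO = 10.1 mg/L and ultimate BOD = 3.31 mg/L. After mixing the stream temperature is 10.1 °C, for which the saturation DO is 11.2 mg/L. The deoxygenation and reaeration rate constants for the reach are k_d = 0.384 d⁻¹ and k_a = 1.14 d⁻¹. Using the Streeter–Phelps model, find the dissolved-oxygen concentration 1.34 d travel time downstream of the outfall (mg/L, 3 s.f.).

DO ≈ 7.68 mg/L

Mixed DO = (26.2×10.1 + 2.56×2.46)/(26.2+2.56) = 270.9/28.76 = 9.420 mg/L.
Mixed L₀ = (26.2×3.31 + 2.56×148)/(28.76) = 465.6/28.76 = 16.19 mg/L.
Initial deficit D₀ = C_s − DO₀ = 11.2 − 9.420 = 1.780 mg/L.
D(1.34) = [0.384×16.19/(1.14−0.384)](e^(−0.384×1.34) − e^(−1.14×1.34)) + 1.780 e^(−1.14×1.34)
= 8.223 × (0.5978 − 0.2171) + 1.780 × 0.2171 = 3.517 mg/L.
DO = 11.2 − 3.517 = 7.683 mg/L.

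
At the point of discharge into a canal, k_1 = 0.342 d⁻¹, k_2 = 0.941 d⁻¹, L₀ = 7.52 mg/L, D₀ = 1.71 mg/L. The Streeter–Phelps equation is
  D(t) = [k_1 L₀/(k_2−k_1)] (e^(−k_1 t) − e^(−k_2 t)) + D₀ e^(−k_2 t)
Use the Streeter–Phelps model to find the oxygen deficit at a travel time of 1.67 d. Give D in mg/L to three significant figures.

D ≈ 1.89 mg/L

k_1 L₀/(k_2−k_1) = 0.342×7.52/(0.941−0.342) = 2.572/0.5990 = 4.294 mg/L.
e^(−k_1 t) = e^(−0.342×1.670) = 0.5649; e^(−k_2 t) = e^(−0.941×1.670) = 0.2077.
D = 4.294 × (0.5649 − 0.2077) + 1.71 × 0.2077 = 1.533 + 0.3552 = 1.889 mg/L.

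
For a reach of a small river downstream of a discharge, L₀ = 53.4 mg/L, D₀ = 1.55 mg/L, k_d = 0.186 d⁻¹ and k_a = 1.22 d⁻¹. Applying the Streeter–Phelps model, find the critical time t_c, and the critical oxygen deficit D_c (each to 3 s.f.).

t_c = [1/(k_a−k_d)] ln[(k_a/k_d)(1 − D₀(k_a−k_d)/(k_d L₀))]
= [1/(1.22−0.186)] ln[(1.22/0.186)(1 − 1.55×1.034/(0.186×53.4))]
= (1/1.034) ln[6.559 × 0.8386] = 0.9671 × ln(5.501) = 0.9671 × 1.705 = 1.649 d.
D_c = (k_d/k_a) L₀ e^(−k_d t_c) = (0.186/1.22) × 53.4 × e^(−0.186×1.649) = 0.1525 × 53.4 × 0.7359 = 5.991 mg/L.

t_c ≈ 1.65 d; D_c ≈ 5.99 mg/L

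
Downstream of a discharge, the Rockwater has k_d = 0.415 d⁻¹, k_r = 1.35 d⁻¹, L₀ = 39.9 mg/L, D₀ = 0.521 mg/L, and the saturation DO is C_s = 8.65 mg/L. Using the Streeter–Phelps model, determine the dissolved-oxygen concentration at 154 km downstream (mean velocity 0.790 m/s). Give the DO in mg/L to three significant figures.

DO ≈ 2.52 mg/L

Travel time t = x/v = 154 km / (0.790 m/s) = 154000 m / 0.790 m/s = 194900 s = 2.256 d.
k_d L₀/(k_r−k_d) = 0.415×39.9/(1.35−0.415) = 16.56/0.9350 = 17.71 mg/L.
e^(−k_d t) = e^(−0.415×2.256) = 0.3921; e^(−k_r t) = e^(−1.35×2.256) = 0.04755.
D = 17.71 × (0.3921 − 0.04755) + 0.521 × 0.04755 = 6.101 + 0.02478 = 6.126 mg/L.
DO = C_s − D = 8.65 − 6.126 = 2.524 mg/L.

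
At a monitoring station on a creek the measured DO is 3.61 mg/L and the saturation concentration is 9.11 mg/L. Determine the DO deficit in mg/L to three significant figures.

D ≈ 5.50 mg/L

D = C_s − C = 9.11 − 3.61 = 5.50 mg/L.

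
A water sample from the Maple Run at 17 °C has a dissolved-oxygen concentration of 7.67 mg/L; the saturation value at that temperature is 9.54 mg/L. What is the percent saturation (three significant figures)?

80.4 % saturation

% saturation = C/C_s × 100 = 7.67/9.54 × 100 = 80.4 %.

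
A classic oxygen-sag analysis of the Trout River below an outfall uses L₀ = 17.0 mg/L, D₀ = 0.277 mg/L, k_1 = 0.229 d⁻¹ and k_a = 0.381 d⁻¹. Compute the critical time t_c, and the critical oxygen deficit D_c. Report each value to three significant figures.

t_c = [1/(k_a−k_1)] ln[(k_a/k_1)(1 − D₀(k_a−k_1)/(k_1 L₀))]
= [1/(0.381−0.229)] ln[(0.381/0.229)(1 − 0.277×0.1520/(0.229×17.0))]
= (1/0.1520) ln[1.664 × 0.9892] = 6.579 × ln(1.646) = 6.579 × 0.4982 = 3.278 d.
D_c = (k_1/k_a) L₀ e^(−k_1 t_c) = (0.229/0.381) × 17.0 × e^(−0.229×3.278) = 0.6010 × 17.0 × 0.4721 = 4.824 mg/L.

t_c ≈ 3.28 d; D_c ≈ 4.82 mg/L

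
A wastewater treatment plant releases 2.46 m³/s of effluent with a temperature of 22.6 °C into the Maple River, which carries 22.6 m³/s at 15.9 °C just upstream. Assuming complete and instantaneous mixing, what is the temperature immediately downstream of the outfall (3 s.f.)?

Flow-weighted mixing: C = (Q_r C_r + Q_w C_w)/(Q_r + Q_w)
= (22.6×15.9 + 2.46×22.6)/(22.6 + 2.46) = 414.9/25.06 = 16.56 °C.

16.6 °C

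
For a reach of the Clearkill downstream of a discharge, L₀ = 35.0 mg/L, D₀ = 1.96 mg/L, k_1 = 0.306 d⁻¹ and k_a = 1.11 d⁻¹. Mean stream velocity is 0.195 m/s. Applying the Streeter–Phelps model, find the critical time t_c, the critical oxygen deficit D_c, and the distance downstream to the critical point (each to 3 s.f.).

At the critical point dD/dt = 0, so k_1 L₀ e^(−k_1 t) = k_a D. Substituting D(t) from the Streeter–Phelps equation and solving for t gives
t_c = ln[(k_a/k_1)(1 − D₀(k_a−k_1)/(k_1 L₀))] / (k_a−k_1).
Here k_a−k_1 = 0.8040 d⁻¹ and 1 − D₀(k_a−k_1)/(k_1 L₀) = 1 − 1.96×0.8040/(0.306×35.0) = 0.8529, so
t_c = ln(3.627 × 0.8529) / 0.8040 = 1.129 / 0.8040 = 1.405 d.
L(t_c) = L₀ e^(−k_1 t_c) = 35.0 × 0.6506 = 22.77 mg/L, and at the critical point k_a D_c = k_1 L, so D_c = (0.306/1.11) × 22.77 = 6.278 mg/L.
x_c = v t_c = 0.195 m/s × 1.405 d × 86400 s/d = 23670 m ≈ 23.7 km.

t_c ≈ 1.40 d; D_c ≈ 6.28 mg/L; x_c ≈ 23.7 km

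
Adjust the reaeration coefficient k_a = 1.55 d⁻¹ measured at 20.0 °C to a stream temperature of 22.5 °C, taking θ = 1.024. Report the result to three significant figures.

k_a(T₂) = k_a(T₁) · θ^(T₂−T₁) = 1.55 × 1.024^(22.5−20.0)
= 1.55 × 1.024^2.50 = 1.55 × 1.061 = 1.645 d⁻¹.

k_a ≈ 1.64 d⁻¹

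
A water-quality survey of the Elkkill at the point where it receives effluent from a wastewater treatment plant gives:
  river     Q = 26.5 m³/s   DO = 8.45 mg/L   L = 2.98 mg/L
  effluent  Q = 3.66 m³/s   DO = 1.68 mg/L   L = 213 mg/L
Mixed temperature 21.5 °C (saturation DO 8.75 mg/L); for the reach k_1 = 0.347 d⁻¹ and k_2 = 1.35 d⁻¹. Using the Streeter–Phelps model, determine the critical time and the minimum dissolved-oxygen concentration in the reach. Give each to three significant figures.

Mixed DO = (26.5×8.45 + 3.66×1.68)/(26.5+3.66) = 230.1/30.16 = 7.628 mg/L.
Mixed L₀ = (26.5×2.98 + 3.66×213)/(30.16) = 858.6/30.16 = 28.47 mg/L.
Initial deficit D₀ = C_s − DO₀ = 8.75 − 7.628 = 1.122 mg/L.
t_c = (1/1.003) ln[(1.35/0.347)(1 − 1.122×1.003/(0.347×28.47))] = 0.9970 × ln(3.447) = 1.234 d.
D_c = (0.347/1.35) × 28.47 × e^(−0.347×1.234) = 0.2570 × 28.47 × 0.6517 = 4.768 mg/L.
Minimum DO = 8.75 − 4.768 = 3.982 mg/L.

t_c ≈ 1.23 d; minimum DO ≈ 3.98 mg/L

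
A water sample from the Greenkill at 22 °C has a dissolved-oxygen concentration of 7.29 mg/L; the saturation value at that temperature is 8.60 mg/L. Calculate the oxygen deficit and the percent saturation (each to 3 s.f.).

D = C_s − C = 8.60 − 7.29 = 1.31 mg/L.
% saturation = 7.29/8.60 × 100 = 84.8 %.

D ≈ 1.31 mg/L; 84.8 % saturation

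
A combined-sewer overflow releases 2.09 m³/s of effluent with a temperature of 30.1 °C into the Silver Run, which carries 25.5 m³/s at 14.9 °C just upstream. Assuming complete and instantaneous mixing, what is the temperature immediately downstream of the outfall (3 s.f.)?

Flow-weighted mixing: C = (Q_r C_r + Q_w C_w)/(Q_r + Q_w)
= (25.5×14.9 + 2.09×30.1)/(25.5 + 2.09) = 442.9/27.59 = 16.05 °C.

16.1 °C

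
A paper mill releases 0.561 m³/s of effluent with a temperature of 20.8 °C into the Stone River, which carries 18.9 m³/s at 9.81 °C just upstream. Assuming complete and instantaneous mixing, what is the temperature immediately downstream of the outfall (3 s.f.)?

10.1 °C

Flow-weighted mixing: C = (Q_r C_r + Q_w C_w)/(Q_r + Q_w)
= (18.9×9.81 + 0.561×20.8)/(18.9 + 0.561) = 197.1/19.46 = 10.13 °C.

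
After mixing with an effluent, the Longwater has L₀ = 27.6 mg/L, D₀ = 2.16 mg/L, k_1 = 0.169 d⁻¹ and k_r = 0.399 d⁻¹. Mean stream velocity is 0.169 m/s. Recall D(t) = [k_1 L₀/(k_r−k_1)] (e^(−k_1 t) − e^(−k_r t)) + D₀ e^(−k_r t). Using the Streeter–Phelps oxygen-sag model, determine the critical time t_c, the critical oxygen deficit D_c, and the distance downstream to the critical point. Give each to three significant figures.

t_c ≈ 3.25 d; D_c ≈ 6.75 mg/L; x_c ≈ 47.4 km

t_c = [1/(k_r−k_1)] ln[(k_r/k_1)(1 − D₀(k_r−k_1)/(k_1 L₀))]
= [1/(0.399−0.169)] ln[(0.399/0.169)(1 − 2.16×0.2300/(0.169×27.6))]
= (1/0.2300) ln[2.361 × 0.8935] = 4.348 × ln(2.109) = 4.348 × 0.7464 = 3.245 d.
D_c = (k_1/k_r) L₀ e^(−k_1 t_c) = (0.169/0.399) × 27.6 × e^(−0.169×3.245) = 0.4236 × 27.6 × 0.5778 = 6.755 mg/L.
x_c = v t_c = 0.169 m/s × 3.245 d × 86400 s/d = 47390 m ≈ 47.4 km.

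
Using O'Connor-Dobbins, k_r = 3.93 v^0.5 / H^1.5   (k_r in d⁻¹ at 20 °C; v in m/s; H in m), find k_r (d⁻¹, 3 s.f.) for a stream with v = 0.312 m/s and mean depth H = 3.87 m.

k_r = 3.93 × 0.312^0.5 / 3.87^1.5 = 3.93 × 0.5586 / 7.613 = 0.2883 d⁻¹.

k_r ≈ 0.288 d⁻¹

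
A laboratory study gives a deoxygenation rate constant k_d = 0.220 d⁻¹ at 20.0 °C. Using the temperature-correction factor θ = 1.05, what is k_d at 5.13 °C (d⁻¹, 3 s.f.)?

k_d(T₂) = k_d(T₁) · θ^(T₂−T₁) = 0.220 × 1.05^(5.13−20.0)
= 0.220 × 1.05^-14.9 = 0.220 × 0.4841 = 0.1065 d⁻¹.

k_d ≈ 0.106 d⁻¹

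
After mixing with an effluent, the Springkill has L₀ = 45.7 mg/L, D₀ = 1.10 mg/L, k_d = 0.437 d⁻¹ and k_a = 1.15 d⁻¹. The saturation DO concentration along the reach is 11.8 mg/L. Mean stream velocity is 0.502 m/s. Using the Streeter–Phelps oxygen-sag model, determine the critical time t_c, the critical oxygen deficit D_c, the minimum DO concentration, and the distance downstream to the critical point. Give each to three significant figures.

At the critical point dD/dt = 0, so k_d L₀ e^(−k_d t) = k_a D. Substituting D(t) from the Streeter–Phelps equation and solving for t gives
t_c = ln[(k_a/k_d)(1 − D₀(k_a−k_d)/(k_d L₀))] / (k_a−k_d).
Here k_a−k_d = 0.7130 d⁻¹ and 1 − D₀(k_a−k_d)/(k_d L₀) = 1 − 1.10×0.7130/(0.437×45.7) = 0.9607, so
t_c = ln(2.632 × 0.9607) / 0.7130 = 0.9275 / 0.7130 = 1.301 d.
D_c = (k_d/k_a) L₀ e^(−k_d t_c) = (0.437/1.15) × 45.7 × e^(−0.437×1.301) = 0.3800 × 45.7 × 0.5664 = 9.836 mg/L.
Minimum DO = C_s − D_c = 11.8 − 9.836 = 1.964 mg/L.
x_c = v t_c = 0.502 m/s × 1.301 d × 86400 s/d = 56420 m ≈ 56.4 km.

t_c ≈ 1.30 d; D_c ≈ 9.84 mg/L; min DO ≈ 1.96 mg/L; x_c ≈ 56.4 km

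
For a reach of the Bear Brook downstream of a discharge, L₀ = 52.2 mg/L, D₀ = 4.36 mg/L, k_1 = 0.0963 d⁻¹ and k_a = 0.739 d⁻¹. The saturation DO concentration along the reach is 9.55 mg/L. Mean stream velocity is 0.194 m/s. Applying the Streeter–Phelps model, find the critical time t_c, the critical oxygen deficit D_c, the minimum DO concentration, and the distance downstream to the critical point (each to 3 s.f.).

t_c ≈ 1.90 d; D_c ≈ 5.66 mg/L; min DO ≈ 3.89 mg/L; x_c ≈ 31.9 km

At the critical point dD/dt = 0, so k_1 L₀ e^(−k_1 t) = k_a D. Substituting D(t) from the Streeter–Phelps equation and solving for t gives
t_c = ln[(k_a/k_1)(1 − D₀(k_a−k_1)/(k_1 L₀))] / (k_a−k_1).
Here k_a−k_1 = 0.6427 d⁻¹ and 1 − D₀(k_a−k_1)/(k_1 L₀) = 1 − 4.36×0.6427/(0.0963×52.2) = 0.4426, so
t_c = ln(7.674 × 0.4426) / 0.6427 = 1.223 / 0.6427 = 1.902 d.
D_c = (k_1/k_a) L₀ e^(−k_1 t_c) = (0.0963/0.739) × 52.2 × e^(−0.0963×1.902) = 0.1303 × 52.2 × 0.8326 = 5.664 mg/L.
Minimum DO = C_s − D_c = 9.55 − 5.664 = 3.886 mg/L.
x_c = v t_c = 0.194 m/s × 1.902 d × 86400 s/d = 31890 m ≈ 31.9 km.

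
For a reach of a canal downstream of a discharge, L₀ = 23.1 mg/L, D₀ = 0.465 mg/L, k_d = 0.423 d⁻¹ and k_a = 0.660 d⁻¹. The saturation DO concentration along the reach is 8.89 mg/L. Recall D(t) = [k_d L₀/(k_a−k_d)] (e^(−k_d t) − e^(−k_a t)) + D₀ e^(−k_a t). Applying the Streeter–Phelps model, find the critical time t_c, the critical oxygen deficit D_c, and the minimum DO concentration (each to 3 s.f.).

With k_a/k_d = 1.560 and 1 − D₀(k_a−k_d)/(k_d L₀) = 0.9887,
t_c = ln(1.560 × 0.9887) / (0.660 − 0.423) = ln(1.543) / 0.2370 = 0.4335/0.2370 = 1.829 d.
L(t_c) = L₀ e^(−k_d t_c) = 23.1 × 0.4613 = 10.66 mg/L, and at the critical point k_a D_c = k_d L, so D_c = (0.423/0.660) × 10.66 = 6.829 mg/L.
Minimum DO = C_s − D_c = 8.89 − 6.829 = 2.061 mg/L.

t_c ≈ 1.83 d; D_c ≈ 6.83 mg/L; min DO ≈ 2.06 mg/L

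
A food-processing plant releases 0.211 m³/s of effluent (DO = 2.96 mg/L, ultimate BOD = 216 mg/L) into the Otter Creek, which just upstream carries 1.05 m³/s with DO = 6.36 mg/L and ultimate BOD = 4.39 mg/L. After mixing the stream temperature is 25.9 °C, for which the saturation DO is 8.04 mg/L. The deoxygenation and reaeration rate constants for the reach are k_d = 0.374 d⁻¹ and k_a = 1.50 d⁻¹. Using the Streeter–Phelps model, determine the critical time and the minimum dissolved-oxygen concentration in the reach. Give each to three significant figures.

Mixed DO = (1.05×6.36 + 0.211×2.96)/(1.05+0.211) = 7.303/1.261 = 5.791 mg/L.
Mixed L₀ = (1.05×4.39 + 0.211×216)/(1.261) = 50.19/1.261 = 39.80 mg/L.
Initial deficit D₀ = C_s − DO₀ = 8.04 − 5.791 = 2.249 mg/L.
t_c = (1/1.126) ln[(1.50/0.374)(1 − 2.249×1.126/(0.374×39.80))] = 0.8881 × ln(3.328) = 1.068 d.
D_c = (0.374/1.50) × 39.80 × e^(−0.374×1.068) = 0.2493 × 39.80 × 0.6707 = 6.656 mg/L.
Minimum DO = 8.04 − 6.656 = 1.384 mg/L.

t_c ≈ 1.07 d; minimum DO ≈ 1.38 mg/L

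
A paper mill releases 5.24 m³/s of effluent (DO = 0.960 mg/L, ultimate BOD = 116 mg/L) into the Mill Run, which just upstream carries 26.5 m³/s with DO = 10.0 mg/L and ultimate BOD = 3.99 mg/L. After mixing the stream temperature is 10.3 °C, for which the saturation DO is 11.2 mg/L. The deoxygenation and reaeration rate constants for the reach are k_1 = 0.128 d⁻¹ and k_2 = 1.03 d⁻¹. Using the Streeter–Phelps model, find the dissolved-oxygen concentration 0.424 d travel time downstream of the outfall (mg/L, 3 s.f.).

DO ≈ 8.50 mg/L

Mixed DO = (26.5×10.0 + 5.24×0.960)/(26.5+5.24) = 270.0/31.74 = 8.508 mg/L.
Mixed L₀ = (26.5×3.99 + 5.24×116)/(31.74) = 713.6/31.74 = 22.48 mg/L.
Initial deficit D₀ = C_s − DO₀ = 11.2 − 8.508 = 2.692 mg/L.
D(0.424) = [0.128×22.48/(1.03−0.128)](e^(−0.128×0.424) − e^(−1.03×0.424)) + 2.692 e^(−1.03×0.424)
= 3.190 × (0.9472 − 0.6462) + 2.692 × 0.6462 = 2.700 mg/L.
DO = 11.2 − 2.700 = 8.500 mg/L.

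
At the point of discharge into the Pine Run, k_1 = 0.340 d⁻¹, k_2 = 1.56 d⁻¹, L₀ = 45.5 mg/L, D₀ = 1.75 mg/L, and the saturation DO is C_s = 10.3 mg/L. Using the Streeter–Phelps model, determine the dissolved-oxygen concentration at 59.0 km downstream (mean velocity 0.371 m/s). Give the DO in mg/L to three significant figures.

DO ≈ 4.14 mg/L

Travel time t = x/v = 59.0 km / (0.371 m/s) = 59000 m / 0.371 m/s = 159000 s = 1.841 d.
k_1 L₀/(k_2−k_1) = 0.340×45.5/(1.56−0.340) = 15.47/1.220 = 12.68 mg/L.
e^(−k_1 t) = e^(−0.340×1.841) = 0.5348; e^(−k_2 t) = e^(−1.56×1.841) = 0.05662.
D = 12.68 × (0.5348 − 0.05662) + 1.75 × 0.05662 = 6.064 + 0.09909 = 6.163 mg/L.
DO = C_s − D = 10.3 − 6.163 = 4.137 mg/L.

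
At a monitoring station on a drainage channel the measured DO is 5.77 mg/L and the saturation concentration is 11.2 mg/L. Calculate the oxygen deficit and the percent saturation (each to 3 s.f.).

D = C_s − C = 11.2 − 5.77 = 5.43 mg/L.
% saturation = 5.77/11.2 × 100 = 51.5 %.

D ≈ 5.43 mg/L; 51.5 % saturation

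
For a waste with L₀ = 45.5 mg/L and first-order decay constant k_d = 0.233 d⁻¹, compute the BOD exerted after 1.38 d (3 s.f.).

y ≈ 12.5 mg/L

y_t = L₀(1 − e^(−k_d t)) = 45.5 × (1 − e^(−0.233×1.38))
= 45.5 × (1 − 0.7250) = 45.5 × 0.2750 = 12.51 mg/L.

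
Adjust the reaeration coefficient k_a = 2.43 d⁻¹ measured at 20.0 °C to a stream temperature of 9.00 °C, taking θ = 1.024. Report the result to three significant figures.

k_a(T₂) = k_a(T₁) · θ^(T₂−T₁) = 2.43 × 1.024^(9.00−20.0)
= 2.43 × 1.024^-11.0 = 2.43 × 0.7704 = 1.872 d⁻¹.

k_a ≈ 1.87 d⁻¹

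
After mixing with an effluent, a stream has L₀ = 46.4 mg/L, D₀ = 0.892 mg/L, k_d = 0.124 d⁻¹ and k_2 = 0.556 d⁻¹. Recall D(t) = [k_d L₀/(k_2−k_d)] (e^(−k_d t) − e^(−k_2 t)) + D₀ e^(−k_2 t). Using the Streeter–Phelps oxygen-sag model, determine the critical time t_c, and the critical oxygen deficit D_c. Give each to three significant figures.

t_c ≈ 3.31 d; D_c ≈ 6.86 mg/L

t_c = [1/(k_2−k_d)] ln[(k_2/k_d)(1 − D₀(k_2−k_d)/(k_d L₀))]
= [1/(0.556−0.124)] ln[(0.556/0.124)(1 − 0.892×0.4320/(0.124×46.4))]
= (1/0.4320) ln[4.484 × 0.9330] = 2.315 × ln(4.184) = 2.315 × 1.431 = 3.313 d.
L(t_c) = L₀ e^(−k_d t_c) = 46.4 × 0.6631 = 30.77 mg/L, and at the critical point k_2 D_c = k_d L, so D_c = (0.124/0.556) × 30.77 = 6.862 mg/L.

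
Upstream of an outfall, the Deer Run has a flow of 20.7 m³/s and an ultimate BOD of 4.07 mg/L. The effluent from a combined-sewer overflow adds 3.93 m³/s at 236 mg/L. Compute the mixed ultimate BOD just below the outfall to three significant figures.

Flow-weighted mixing: C = (Q_r C_r + Q_w C_w)/(Q_r + Q_w)
= (20.7×4.07 + 3.93×236)/(20.7 + 3.93) = 1012/24.63 = 41.08 mg/L.

41.1 mg/L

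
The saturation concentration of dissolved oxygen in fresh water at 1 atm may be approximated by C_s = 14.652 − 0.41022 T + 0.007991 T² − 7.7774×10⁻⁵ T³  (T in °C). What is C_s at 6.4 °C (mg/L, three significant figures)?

C_s ≈ 12.3 mg/L

C_s = 14.652 − 0.41022×6.4 + 0.007991×6.4² − 7.7774×10⁻⁵×6.4³ = 12.33 mg/L.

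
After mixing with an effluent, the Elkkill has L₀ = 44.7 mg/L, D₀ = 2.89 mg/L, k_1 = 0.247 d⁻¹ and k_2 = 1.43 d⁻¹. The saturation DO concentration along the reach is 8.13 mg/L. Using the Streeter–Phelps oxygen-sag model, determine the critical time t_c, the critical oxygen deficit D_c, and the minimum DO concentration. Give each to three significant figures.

t_c = [1/(k_2−k_1)] ln[(k_2/k_1)(1 − D₀(k_2−k_1)/(k_1 L₀))]
= [1/(1.43−0.247)] ln[(1.43/0.247)(1 − 2.89×1.183/(0.247×44.7))]
= (1/1.183) ln[5.789 × 0.6903] = 0.8453 × ln(3.997) = 0.8453 × 1.385 = 1.171 d.
L(t_c) = L₀ e^(−k_1 t_c) = 44.7 × 0.7488 = 33.47 mg/L, and at the critical point k_2 D_c = k_1 L, so D_c = (0.247/1.43) × 33.47 = 5.781 mg/L.
Minimum DO = C_s − D_c = 8.13 − 5.781 = 2.349 mg/L.

t_c ≈ 1.17 d; D_c ≈ 5.78 mg/L; min DO ≈ 2.35 mg/L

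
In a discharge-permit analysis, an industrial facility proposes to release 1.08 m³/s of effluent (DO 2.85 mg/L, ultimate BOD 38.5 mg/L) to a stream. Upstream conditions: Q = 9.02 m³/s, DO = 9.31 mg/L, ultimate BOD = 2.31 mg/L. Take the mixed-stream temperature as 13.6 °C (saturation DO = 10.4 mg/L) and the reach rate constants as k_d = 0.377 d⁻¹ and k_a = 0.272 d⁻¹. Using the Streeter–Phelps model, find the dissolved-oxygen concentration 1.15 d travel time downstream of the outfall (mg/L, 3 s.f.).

DO ≈ 7.25 mg/L

Mixed DO = (9.02×9.31 + 1.08×2.85)/(9.02+1.08) = 87.05/10.10 = 8.619 mg/L.
Mixed L₀ = (9.02×2.31 + 1.08×38.5)/(10.10) = 62.42/10.10 = 6.180 mg/L.
Initial deficit D₀ = C_s − DO₀ = 10.4 − 8.619 = 1.781 mg/L.
D(1.15) = [0.377×6.180/(0.272−0.377)](e^(−0.377×1.15) − e^(−0.272×1.15)) + 1.781 e^(−0.272×1.15)
= -22.19 × (0.6482 − 0.7314) + 1.781 × 0.7314 = 3.148 mg/L.
DO = 10.4 − 3.148 = 7.252 mg/L.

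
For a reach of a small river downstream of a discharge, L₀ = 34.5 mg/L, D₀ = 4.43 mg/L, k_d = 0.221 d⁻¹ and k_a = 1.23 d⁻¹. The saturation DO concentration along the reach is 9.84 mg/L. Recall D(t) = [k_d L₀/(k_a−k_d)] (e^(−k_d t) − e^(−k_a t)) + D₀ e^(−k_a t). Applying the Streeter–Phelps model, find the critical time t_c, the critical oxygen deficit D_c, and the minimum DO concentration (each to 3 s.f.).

t_c ≈ 0.827 d; D_c ≈ 5.16 mg/L; min DO ≈ 4.68 mg/L

At the critical point dD/dt = 0, so k_d L₀ e^(−k_d t) = k_a D. Substituting D(t) from the Streeter–Phelps equation and solving for t gives
t_c = ln[(k_a/k_d)(1 − D₀(k_a−k_d)/(k_d L₀))] / (k_a−k_d).
Here k_a−k_d = 1.009 d⁻¹ and 1 − D₀(k_a−k_d)/(k_d L₀) = 1 − 4.43×1.009/(0.221×34.5) = 0.4137, so
t_c = ln(5.566 × 0.4137) / 1.009 = 0.8341 / 1.009 = 0.8267 d.
D_c = (k_d/k_a) L₀ e^(−k_d t_c) = (0.221/1.23) × 34.5 × e^(−0.221×0.8267) = 0.1797 × 34.5 × 0.8330 = 5.164 mg/L.
Minimum DO = C_s − D_c = 9.84 − 5.164 = 4.676 mg/L.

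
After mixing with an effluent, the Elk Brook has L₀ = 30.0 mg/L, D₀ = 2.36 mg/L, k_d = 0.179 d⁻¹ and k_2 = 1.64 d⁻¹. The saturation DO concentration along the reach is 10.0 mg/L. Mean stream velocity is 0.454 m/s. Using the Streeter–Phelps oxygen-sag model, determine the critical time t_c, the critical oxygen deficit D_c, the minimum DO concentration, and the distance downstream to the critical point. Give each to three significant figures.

With k_2/k_d = 9.162 and 1 − D₀(k_2−k_d)/(k_d L₀) = 0.3579,
t_c = ln(9.162 × 0.3579) / (1.64 − 0.179) = ln(3.279) / 1.461 = 1.188/1.461 = 0.8129 d.
D_c = (k_d/k_2) L₀ e^(−k_d t_c) = (0.179/1.64) × 30.0 × e^(−0.179×0.8129) = 0.1091 × 30.0 × 0.8646 = 2.831 mg/L.
Minimum DO = C_s − D_c = 10.0 − 2.831 = 7.169 mg/L.
x_c = v t_c = 0.454 m/s × 0.8129 d × 86400 s/d = 31890 m ≈ 31.9 km.

t_c ≈ 0.813 d; D_c ≈ 2.83 mg/L; min DO ≈ 7.17 mg/L; x_c ≈ 31.9 km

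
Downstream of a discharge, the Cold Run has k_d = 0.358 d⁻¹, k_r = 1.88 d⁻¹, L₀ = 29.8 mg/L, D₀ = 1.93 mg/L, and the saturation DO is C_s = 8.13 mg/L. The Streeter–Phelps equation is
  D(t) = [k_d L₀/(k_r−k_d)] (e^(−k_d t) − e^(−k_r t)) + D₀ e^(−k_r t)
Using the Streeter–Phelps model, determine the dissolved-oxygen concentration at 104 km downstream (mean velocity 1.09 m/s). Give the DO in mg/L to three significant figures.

Travel time t = x/v = 104 km / (1.09 m/s) = 104000 m / 1.09 m/s = 95410 s = 1.104 d.
k_d L₀/(k_r−k_d) = 0.358×29.8/(1.88−0.358) = 10.67/1.522 = 7.009 mg/L.
e^(−k_d t) = e^(−0.358×1.104) = 0.6734; e^(−k_r t) = e^(−1.88×1.104) = 0.1254.
D = 7.009 × (0.6734 − 0.1254) + 1.93 × 0.1254 = 3.841 + 0.2421 = 4.083 mg/L.
DO = C_s − D = 8.13 − 4.083 = 4.047 mg/L.

DO ≈ 4.05 mg/L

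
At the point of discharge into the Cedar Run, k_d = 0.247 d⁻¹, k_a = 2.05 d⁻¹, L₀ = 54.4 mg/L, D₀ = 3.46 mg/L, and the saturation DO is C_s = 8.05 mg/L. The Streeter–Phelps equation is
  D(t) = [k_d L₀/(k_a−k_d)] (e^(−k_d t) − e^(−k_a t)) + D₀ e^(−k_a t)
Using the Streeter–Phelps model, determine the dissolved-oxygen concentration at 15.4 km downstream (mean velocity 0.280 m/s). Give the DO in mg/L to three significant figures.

DO ≈ 2.76 mg/L

Travel time t = x/v = 15.4 km / (0.280 m/s) = 15400 m / 0.280 m/s = 55000 s = 0.6366 d.
k_d L₀/(k_a−k_d) = 0.247×54.4/(2.05−0.247) = 13.44/1.803 = 7.452 mg/L.
e^(−k_d t) = e^(−0.247×0.6366) = 0.8545; e^(−k_a t) = e^(−2.05×0.6366) = 0.2712.
D = 7.452 × (0.8545 − 0.2712) + 3.46 × 0.2712 = 4.347 + 0.9383 = 5.285 mg/L.
DO = C_s − D = 8.05 − 5.285 = 2.765 mg/L.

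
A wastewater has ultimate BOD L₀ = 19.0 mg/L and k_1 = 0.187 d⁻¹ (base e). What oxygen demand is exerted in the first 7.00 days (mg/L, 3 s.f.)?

y_t = L₀(1 − e^(−k_1 t)) = 19.0 × (1 − e^(−0.187×7.00))
= 19.0 × (1 − 0.2701) = 19.0 × 0.7299 = 13.87 mg/L.

y ≈ 13.9 mg/L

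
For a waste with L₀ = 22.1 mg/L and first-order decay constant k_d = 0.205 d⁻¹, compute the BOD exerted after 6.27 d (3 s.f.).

y ≈ 16.0 mg/L

y_t = L₀(1 − e^(−k_d t)) = 22.1 × (1 − e^(−0.205×6.27))
= 22.1 × (1 − 0.2766) = 22.1 × 0.7234 = 15.99 mg/L.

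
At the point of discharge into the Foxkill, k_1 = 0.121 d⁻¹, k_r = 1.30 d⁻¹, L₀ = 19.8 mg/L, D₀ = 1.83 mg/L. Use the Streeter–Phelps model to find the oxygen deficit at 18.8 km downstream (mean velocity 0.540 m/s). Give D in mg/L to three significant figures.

D ≈ 1.82 mg/L

Travel time t = x/v = 18.8 km / (0.540 m/s) = 18800 m / 0.540 m/s = 34810 s = 0.4029 d.
k_1 L₀/(k_r−k_1) = 0.121×19.8/(1.30−0.121) = 2.396/1.179 = 2.032 mg/L.
e^(−k_1 t) = e^(−0.121×0.4029) = 0.9524; e^(−k_r t) = e^(−1.30×0.4029) = 0.5922.
D = 2.032 × (0.9524 − 0.5922) + 1.83 × 0.5922 = 0.7319 + 1.084 = 1.816 mg/L.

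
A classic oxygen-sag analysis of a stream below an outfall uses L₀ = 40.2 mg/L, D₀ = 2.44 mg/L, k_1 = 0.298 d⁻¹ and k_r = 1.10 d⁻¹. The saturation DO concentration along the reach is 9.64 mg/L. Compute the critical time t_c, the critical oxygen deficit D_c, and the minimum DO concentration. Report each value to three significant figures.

At the critical point dD/dt = 0, so k_1 L₀ e^(−k_1 t) = k_r D. Substituting D(t) from the Streeter–Phelps equation and solving for t gives
t_c = ln[(k_r/k_1)(1 − D₀(k_r−k_1)/(k_1 L₀))] / (k_r−k_1).
Here k_r−k_1 = 0.8020 d⁻¹ and 1 − D₀(k_r−k_1)/(k_1 L₀) = 1 − 2.44×0.8020/(0.298×40.2) = 0.8366, so
t_c = ln(3.691 × 0.8366) / 0.8020 = 1.128 / 0.8020 = 1.406 d.
L(t_c) = L₀ e^(−k_1 t_c) = 40.2 × 0.6577 = 26.44 mg/L, and at the critical point k_r D_c = k_1 L, so D_c = (0.298/1.10) × 26.44 = 7.163 mg/L.
Minimum DO = C_s − D_c = 9.64 − 7.163 = 2.477 mg/L.

t_c ≈ 1.41 d; D_c ≈ 7.16 mg/L; min DO ≈ 2.48 mg/L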